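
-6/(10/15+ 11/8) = -144/49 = -2.94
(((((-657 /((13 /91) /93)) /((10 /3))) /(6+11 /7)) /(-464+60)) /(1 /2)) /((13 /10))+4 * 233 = 138695743 /139178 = 996.53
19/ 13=1.46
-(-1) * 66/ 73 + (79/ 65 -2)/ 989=4239087/ 4692805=0.90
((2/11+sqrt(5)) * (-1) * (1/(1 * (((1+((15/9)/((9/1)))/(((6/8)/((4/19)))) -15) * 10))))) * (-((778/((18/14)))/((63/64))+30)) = -496109 * sqrt(5)/107330 -496109/590315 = -11.18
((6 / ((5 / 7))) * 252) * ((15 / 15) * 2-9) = -74088 / 5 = -14817.60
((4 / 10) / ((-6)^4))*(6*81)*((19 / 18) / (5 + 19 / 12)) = 19 / 790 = 0.02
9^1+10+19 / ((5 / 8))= 247 / 5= 49.40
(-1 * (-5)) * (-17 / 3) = -85 / 3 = -28.33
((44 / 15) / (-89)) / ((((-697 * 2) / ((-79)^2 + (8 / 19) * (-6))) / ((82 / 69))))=5215364 / 29753145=0.18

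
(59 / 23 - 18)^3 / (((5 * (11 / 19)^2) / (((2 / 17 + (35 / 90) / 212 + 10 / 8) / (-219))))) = 3931088625175 / 286515037512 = 13.72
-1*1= -1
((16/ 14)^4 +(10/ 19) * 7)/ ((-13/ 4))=-983576/ 593047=-1.66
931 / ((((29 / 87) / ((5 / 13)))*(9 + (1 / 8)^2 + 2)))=59584 / 611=97.52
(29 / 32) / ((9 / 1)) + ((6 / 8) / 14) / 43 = 8837 / 86688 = 0.10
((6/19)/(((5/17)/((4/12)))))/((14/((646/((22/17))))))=4913/385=12.76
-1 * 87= -87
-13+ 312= 299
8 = 8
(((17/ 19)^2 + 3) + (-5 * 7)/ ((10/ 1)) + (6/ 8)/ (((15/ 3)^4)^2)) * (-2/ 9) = -169532333/ 2538281250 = -0.07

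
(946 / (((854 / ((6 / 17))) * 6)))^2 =223729 / 52693081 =0.00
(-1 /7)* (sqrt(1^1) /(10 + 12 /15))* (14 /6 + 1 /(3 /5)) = -10 /189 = -0.05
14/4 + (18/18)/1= 9/2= 4.50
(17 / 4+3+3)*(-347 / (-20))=177.84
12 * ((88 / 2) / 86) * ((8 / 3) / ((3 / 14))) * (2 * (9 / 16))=3696 / 43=85.95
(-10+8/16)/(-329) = 19/658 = 0.03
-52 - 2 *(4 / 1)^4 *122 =-62516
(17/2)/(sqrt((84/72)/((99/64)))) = 51 * sqrt(462)/112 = 9.79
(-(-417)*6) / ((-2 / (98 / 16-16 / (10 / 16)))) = 974529 / 40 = 24363.22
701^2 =491401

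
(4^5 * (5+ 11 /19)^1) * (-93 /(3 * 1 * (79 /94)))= -210724.33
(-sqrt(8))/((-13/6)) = 12* sqrt(2)/13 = 1.31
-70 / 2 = -35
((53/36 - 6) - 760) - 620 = -49843/36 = -1384.53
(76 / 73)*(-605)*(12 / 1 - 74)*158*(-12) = -5405040960 / 73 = -74041656.99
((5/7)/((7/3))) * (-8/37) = -120/1813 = -0.07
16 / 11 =1.45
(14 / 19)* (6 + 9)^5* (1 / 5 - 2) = -19136250 / 19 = -1007171.05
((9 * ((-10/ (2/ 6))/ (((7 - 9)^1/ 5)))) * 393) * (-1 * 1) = -265275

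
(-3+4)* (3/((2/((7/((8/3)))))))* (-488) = -1921.50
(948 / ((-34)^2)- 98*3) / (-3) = 28243 / 289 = 97.73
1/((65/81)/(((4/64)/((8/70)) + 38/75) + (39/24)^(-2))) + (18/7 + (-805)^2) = 79728347754437/123032000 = 648029.36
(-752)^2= 565504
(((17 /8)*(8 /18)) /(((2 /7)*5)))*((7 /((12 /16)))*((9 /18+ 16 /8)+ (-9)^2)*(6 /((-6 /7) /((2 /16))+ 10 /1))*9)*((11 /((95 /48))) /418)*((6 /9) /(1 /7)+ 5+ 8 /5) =658273252 /496375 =1326.16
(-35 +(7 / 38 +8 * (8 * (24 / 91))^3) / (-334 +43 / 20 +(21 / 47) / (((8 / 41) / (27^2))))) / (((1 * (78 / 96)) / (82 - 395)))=13461.38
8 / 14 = 4 / 7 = 0.57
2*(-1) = -2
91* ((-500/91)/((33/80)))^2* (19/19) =16145.47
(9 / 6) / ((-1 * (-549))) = 1 / 366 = 0.00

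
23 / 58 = 0.40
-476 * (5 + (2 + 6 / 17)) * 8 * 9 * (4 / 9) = -112000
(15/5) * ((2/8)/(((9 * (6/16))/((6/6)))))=2/9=0.22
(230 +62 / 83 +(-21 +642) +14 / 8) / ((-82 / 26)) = -3683693 / 13612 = -270.62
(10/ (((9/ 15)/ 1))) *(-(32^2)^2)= -52428800/ 3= -17476266.67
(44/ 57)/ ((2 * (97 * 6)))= 0.00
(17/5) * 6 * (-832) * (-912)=77395968/5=15479193.60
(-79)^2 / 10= 6241 / 10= 624.10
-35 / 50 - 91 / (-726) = -1043 / 1815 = -0.57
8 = 8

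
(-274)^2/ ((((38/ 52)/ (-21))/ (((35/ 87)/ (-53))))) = 478234120/ 29203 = 16376.20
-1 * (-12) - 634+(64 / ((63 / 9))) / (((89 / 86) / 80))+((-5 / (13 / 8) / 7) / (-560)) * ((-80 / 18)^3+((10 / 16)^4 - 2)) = 28677898363105 / 338568781824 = 84.70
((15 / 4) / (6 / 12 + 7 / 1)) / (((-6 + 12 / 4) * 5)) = -1 / 30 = -0.03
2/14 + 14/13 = 111/91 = 1.22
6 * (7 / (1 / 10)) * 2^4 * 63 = 423360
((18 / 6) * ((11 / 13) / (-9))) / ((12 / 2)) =-11 / 234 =-0.05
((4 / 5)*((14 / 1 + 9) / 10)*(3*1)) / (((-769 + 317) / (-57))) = 3933 / 5650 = 0.70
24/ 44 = 6/ 11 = 0.55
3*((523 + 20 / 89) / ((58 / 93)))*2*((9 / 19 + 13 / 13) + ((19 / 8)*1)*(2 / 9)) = 1976256913 / 196156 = 10074.92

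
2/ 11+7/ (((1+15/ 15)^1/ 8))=310/ 11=28.18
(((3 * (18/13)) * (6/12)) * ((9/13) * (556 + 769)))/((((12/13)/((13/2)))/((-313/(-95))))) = 6718545/152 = 44200.95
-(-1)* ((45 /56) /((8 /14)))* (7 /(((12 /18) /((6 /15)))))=189 /32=5.91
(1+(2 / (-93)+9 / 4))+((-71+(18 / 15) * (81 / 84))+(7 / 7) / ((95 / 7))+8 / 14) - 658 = -179095513 / 247380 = -723.97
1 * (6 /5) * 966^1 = 5796 /5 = 1159.20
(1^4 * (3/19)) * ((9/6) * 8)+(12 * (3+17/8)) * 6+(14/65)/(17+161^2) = 5940515428/16016715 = 370.89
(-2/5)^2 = 4/25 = 0.16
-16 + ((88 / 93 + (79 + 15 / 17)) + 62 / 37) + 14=4709258 / 58497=80.50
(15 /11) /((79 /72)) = 1080 /869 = 1.24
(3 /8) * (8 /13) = 3 /13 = 0.23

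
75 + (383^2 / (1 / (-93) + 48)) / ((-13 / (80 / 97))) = -669277935 / 5627843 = -118.92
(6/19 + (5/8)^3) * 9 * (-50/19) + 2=-1040743/92416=-11.26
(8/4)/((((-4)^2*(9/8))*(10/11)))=11/90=0.12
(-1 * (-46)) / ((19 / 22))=1012 / 19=53.26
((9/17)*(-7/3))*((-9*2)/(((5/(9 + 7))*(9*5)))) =672/425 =1.58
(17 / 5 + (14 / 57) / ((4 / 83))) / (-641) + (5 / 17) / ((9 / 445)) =270735757 / 18633870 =14.53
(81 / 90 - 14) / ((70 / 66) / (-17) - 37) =73491 / 207920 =0.35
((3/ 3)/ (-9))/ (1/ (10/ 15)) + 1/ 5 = 17/ 135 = 0.13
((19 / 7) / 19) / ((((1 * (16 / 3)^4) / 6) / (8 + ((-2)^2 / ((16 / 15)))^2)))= 85779 / 3670016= 0.02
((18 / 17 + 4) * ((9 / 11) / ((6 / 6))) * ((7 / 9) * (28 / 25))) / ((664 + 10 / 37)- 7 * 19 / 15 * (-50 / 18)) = 16839144 / 3217386425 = 0.01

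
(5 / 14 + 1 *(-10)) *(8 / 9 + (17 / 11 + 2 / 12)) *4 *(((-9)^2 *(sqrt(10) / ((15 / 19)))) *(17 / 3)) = -184451.75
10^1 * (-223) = -2230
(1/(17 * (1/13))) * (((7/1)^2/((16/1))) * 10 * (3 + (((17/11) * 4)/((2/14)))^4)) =163507477721315/1991176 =82116034.81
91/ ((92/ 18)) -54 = -1665/ 46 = -36.20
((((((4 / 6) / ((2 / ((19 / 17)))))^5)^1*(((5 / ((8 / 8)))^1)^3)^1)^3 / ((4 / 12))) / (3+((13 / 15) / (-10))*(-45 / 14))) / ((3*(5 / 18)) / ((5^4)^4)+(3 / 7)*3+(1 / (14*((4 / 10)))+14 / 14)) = 0.27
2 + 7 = 9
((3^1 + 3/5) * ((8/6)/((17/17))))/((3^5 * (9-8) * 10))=4/2025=0.00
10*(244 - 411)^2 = 278890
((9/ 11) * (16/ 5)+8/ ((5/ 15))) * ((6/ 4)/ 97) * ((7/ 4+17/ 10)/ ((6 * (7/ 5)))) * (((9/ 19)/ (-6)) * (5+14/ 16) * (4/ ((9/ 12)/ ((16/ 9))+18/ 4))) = -1582584/ 24834425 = -0.06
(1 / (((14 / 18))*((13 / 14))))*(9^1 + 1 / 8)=657 / 52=12.63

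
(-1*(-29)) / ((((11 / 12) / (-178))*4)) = -15486 / 11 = -1407.82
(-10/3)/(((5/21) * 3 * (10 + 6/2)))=-0.36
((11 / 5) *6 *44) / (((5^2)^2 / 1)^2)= 2904 / 1953125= 0.00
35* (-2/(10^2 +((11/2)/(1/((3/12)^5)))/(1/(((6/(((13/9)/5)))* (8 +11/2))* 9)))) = -0.62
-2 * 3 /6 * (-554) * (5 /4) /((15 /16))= 2216 /3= 738.67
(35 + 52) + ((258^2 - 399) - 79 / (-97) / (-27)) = 173513909 / 2619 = 66251.97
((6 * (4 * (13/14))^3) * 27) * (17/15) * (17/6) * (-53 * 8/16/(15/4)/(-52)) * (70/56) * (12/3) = 31062876/1715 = 18112.46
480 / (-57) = -160 / 19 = -8.42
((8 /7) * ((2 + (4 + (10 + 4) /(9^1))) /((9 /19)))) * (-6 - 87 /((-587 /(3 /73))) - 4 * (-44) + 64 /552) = 3101.20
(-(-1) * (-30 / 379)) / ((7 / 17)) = -0.19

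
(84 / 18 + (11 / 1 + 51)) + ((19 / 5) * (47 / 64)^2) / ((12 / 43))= 74.01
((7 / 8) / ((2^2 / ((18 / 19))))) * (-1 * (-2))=63 / 152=0.41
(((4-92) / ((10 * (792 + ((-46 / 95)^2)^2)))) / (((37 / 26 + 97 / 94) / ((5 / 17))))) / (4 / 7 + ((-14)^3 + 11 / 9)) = 7074475485 / 14574578238934136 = 0.00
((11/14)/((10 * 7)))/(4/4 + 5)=11/5880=0.00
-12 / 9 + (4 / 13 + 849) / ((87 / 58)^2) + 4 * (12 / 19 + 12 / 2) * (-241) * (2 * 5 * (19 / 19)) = -141276728 / 2223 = -63552.28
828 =828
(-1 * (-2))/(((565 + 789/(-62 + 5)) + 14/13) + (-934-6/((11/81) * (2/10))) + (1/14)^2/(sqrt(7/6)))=-398796058749088/120172062402561623-1446889444 * sqrt(42)/360516187207684869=-0.00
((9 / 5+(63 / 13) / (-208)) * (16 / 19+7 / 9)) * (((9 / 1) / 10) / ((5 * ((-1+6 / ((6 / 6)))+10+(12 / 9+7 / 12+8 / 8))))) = 0.03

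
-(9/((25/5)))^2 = -81/25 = -3.24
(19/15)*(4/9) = 76/135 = 0.56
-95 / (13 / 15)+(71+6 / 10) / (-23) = -168529 / 1495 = -112.73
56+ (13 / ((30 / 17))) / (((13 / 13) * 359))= 56.02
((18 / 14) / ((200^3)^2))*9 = 81 / 448000000000000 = 0.00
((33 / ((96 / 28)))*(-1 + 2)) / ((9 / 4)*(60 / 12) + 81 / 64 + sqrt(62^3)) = -493416 / 975549887 + 2444288*sqrt(62) / 975549887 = 0.02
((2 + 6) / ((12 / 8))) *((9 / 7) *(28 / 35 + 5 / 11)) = 3312 / 385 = 8.60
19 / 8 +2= 35 / 8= 4.38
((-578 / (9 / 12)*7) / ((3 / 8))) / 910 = -9248 / 585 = -15.81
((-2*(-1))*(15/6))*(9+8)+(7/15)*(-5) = 248/3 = 82.67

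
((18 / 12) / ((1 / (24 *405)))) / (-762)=-2430 / 127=-19.13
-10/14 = -5/7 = -0.71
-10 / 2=-5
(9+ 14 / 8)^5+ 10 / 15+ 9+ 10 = 441085745 / 3072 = 143582.60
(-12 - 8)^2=400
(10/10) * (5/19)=5/19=0.26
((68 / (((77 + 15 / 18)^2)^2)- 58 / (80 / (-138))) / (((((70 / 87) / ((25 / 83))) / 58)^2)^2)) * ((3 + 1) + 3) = 68864530988355130263164812875 / 442421234378651149636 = 155653765.32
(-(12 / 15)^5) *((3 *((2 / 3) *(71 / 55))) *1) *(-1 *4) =581632 / 171875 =3.38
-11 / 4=-2.75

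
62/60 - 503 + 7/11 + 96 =-133759/330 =-405.33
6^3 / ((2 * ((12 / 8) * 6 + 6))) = 36 / 5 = 7.20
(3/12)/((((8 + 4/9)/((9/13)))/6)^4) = 3486784401/238214277184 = 0.01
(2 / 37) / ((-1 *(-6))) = 1 / 111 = 0.01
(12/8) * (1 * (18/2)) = 13.50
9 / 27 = 1 / 3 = 0.33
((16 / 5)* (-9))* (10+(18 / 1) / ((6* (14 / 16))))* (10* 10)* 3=-812160 / 7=-116022.86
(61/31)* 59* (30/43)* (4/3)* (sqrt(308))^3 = 88679360* sqrt(77)/1333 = 583764.61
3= 3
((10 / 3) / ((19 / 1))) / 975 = 0.00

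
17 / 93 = 0.18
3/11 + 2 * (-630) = -13857/11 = -1259.73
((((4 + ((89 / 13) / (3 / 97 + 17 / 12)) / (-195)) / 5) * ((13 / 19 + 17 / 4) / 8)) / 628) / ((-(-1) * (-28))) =-530697 / 19027769488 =-0.00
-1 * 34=-34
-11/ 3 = -3.67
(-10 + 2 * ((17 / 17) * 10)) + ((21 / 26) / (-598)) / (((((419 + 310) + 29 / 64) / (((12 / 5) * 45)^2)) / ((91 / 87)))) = 4038911774 / 404805635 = 9.98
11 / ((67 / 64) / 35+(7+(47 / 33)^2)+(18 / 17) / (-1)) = 456160320 / 331734451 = 1.38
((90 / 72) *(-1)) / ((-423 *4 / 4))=5 / 1692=0.00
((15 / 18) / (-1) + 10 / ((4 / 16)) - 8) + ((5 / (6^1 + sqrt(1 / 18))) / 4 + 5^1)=141209 / 3882 - 15 * sqrt(2) / 2588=36.37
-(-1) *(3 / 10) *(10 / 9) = 1 / 3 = 0.33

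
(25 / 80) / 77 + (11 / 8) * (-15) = -25405 / 1232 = -20.62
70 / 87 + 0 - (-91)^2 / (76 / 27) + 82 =-18904565 / 6612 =-2859.13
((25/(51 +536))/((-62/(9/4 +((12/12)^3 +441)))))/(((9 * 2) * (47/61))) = -2709925/123157296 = -0.02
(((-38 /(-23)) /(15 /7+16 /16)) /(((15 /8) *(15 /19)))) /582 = 10108 /16565175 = 0.00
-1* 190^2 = -36100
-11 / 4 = -2.75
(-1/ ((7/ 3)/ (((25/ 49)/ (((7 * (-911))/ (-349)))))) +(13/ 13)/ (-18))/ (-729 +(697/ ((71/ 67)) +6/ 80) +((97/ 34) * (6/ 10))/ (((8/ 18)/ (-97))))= 1234139395/ 8129565669834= 0.00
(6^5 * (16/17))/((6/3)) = 3659.29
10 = 10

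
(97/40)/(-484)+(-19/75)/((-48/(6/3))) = 4831/871200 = 0.01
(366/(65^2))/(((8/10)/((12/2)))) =549/845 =0.65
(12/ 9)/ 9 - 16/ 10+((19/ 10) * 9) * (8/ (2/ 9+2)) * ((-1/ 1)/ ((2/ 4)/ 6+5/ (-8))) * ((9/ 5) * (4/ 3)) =11903564/ 43875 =271.31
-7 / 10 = -0.70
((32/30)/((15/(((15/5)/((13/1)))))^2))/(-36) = -4/570375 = -0.00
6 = 6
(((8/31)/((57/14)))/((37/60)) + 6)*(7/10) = 465493/108965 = 4.27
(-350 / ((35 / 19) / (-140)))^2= 707560000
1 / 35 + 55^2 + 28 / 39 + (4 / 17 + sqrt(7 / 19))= sqrt(133) / 19 + 70217908 / 23205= 3026.59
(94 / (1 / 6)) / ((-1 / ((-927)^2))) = -484661556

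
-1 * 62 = -62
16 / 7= 2.29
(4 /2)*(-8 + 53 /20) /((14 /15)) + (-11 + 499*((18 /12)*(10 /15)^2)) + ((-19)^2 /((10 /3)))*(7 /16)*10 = 263429 /336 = 784.01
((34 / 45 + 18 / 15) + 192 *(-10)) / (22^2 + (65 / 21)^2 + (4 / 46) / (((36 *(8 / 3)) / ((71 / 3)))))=-1556377984 / 400528355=-3.89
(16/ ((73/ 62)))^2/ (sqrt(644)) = 492032*sqrt(161)/ 857969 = 7.28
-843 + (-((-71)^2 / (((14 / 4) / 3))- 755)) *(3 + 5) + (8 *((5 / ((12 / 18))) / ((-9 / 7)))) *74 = -689287 / 21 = -32823.19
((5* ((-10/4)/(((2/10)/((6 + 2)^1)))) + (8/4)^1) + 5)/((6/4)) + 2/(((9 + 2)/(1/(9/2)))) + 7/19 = -617453/1881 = -328.26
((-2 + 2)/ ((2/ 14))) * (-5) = 0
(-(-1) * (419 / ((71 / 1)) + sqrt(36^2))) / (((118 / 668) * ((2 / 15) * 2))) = 7452375 / 8378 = 889.52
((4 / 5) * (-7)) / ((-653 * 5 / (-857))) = -23996 / 16325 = -1.47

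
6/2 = 3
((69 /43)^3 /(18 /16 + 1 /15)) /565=7884216 /1284753613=0.01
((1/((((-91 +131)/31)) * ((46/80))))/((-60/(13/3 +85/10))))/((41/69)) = -2387/4920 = -0.49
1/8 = 0.12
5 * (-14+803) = 3945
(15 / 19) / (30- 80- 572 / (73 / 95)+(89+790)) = 365 / 39121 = 0.01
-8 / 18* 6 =-8 / 3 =-2.67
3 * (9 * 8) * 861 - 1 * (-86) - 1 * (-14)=186076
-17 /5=-3.40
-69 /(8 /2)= -69 /4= -17.25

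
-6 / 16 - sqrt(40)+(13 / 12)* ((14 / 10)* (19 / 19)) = -5.18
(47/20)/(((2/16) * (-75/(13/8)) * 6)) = -611/9000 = -0.07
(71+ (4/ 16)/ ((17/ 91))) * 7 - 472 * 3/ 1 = -61855/ 68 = -909.63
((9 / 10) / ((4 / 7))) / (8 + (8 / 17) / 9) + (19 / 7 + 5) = 389799 / 49280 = 7.91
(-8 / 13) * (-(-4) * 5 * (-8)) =1280 / 13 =98.46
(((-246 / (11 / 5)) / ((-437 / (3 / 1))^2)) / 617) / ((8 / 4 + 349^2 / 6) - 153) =-13284 / 31338561553937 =-0.00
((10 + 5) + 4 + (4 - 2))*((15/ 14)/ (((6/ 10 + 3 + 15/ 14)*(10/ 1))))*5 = 2.41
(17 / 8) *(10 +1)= 187 / 8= 23.38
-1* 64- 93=-157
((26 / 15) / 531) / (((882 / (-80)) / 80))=-16640 / 702513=-0.02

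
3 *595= 1785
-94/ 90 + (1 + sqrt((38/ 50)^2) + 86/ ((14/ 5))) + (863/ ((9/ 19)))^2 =47051227093/ 14175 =3319310.55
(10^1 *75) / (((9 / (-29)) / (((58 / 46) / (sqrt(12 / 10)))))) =-105125 *sqrt(30) / 207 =-2781.61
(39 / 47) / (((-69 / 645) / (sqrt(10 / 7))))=-9.27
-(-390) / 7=390 / 7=55.71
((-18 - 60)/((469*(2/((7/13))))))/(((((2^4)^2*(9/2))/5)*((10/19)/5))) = -95/51456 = -0.00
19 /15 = 1.27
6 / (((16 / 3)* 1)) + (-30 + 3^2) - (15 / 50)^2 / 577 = -2293593 / 115400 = -19.88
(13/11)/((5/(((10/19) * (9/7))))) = 234/1463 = 0.16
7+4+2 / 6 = 34 / 3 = 11.33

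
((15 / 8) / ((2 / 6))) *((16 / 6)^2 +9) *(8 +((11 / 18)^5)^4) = 73940257798843579517743451525 / 101985889731168625395499008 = 725.00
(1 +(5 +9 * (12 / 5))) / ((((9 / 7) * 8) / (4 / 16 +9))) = 5957 / 240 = 24.82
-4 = -4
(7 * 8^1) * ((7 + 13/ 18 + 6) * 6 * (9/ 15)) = 13832/ 5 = 2766.40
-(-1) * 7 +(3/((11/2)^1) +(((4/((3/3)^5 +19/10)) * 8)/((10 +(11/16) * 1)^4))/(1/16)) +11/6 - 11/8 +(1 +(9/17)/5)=9.12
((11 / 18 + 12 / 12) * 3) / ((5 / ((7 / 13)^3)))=9947 / 65910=0.15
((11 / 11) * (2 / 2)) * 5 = 5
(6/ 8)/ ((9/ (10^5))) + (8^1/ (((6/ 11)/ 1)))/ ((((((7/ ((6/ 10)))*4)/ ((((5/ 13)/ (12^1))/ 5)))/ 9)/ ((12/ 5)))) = 56875297/ 6825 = 8333.38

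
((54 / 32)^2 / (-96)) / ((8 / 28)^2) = -11907 / 32768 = -0.36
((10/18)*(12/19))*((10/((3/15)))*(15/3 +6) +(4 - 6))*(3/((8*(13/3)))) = 4110/247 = 16.64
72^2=5184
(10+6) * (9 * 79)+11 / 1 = 11387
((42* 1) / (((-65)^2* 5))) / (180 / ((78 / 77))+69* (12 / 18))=21 / 2362750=0.00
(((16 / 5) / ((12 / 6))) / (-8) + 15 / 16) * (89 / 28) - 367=-816829 / 2240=-364.66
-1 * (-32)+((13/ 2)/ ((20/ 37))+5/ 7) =12527/ 280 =44.74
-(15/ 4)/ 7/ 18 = -5/ 168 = -0.03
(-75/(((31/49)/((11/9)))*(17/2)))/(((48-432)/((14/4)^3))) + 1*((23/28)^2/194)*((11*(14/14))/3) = 22115206949/11542261248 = 1.92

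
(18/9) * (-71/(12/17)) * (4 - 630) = 377791/3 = 125930.33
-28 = -28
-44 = -44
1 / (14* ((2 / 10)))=5 / 14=0.36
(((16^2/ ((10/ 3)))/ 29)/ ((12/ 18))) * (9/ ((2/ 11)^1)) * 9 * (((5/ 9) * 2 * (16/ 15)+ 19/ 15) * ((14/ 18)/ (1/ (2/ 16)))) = 305844/ 725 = 421.85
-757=-757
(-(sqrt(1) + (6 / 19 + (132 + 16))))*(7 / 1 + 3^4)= -249656 / 19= -13139.79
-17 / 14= -1.21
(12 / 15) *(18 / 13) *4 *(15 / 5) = 864 / 65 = 13.29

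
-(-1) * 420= 420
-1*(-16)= 16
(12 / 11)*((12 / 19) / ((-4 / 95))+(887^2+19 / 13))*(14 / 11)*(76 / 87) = 43529606176 / 45617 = 954240.88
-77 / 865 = -0.09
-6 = -6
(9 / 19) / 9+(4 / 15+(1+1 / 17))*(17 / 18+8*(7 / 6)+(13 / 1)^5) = 21460589144 / 43605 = 492158.91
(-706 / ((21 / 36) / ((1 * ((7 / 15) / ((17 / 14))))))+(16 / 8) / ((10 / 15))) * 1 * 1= -39281 / 85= -462.13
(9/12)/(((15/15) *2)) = 3/8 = 0.38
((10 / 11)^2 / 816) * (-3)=-25 / 8228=-0.00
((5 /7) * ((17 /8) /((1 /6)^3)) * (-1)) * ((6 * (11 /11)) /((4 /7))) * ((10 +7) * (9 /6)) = -351135 /4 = -87783.75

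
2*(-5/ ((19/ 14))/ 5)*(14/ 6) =-196/ 57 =-3.44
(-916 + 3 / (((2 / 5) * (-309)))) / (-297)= 188701 / 61182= 3.08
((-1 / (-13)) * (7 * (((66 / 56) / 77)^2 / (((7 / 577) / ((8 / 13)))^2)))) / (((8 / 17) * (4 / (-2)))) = -50938137 / 147699916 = -0.34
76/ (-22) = -3.45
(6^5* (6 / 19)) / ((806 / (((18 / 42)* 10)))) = 699840 / 53599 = 13.06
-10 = -10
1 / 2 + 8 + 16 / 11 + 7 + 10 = 593 / 22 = 26.95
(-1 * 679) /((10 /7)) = -4753 /10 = -475.30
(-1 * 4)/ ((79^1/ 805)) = -3220/ 79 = -40.76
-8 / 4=-2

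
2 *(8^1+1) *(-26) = -468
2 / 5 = 0.40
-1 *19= -19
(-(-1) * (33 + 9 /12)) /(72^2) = 5 /768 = 0.01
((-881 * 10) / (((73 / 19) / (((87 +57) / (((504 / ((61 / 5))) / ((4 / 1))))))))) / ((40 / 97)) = -198089326 / 2555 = -77530.07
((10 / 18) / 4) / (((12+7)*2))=5 / 1368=0.00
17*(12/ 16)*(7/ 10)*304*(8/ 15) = 36176/ 25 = 1447.04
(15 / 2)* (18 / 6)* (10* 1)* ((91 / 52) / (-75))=-21 / 4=-5.25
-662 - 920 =-1582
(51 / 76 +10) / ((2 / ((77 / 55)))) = 5677 / 760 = 7.47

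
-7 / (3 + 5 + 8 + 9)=-7 / 25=-0.28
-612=-612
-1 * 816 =-816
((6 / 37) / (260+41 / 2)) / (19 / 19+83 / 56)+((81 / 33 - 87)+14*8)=26404386 / 961741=27.45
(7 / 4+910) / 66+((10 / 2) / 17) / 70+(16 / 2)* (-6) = -1073843 / 31416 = -34.18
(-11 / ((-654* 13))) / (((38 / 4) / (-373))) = -4103 / 80769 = -0.05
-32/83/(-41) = 32/3403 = 0.01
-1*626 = -626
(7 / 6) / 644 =1 / 552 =0.00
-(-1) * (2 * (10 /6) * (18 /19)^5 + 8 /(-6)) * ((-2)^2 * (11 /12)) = 98904124 /22284891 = 4.44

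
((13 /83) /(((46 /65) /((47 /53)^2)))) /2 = 1866605 /21449524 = 0.09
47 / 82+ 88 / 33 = 797 / 246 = 3.24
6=6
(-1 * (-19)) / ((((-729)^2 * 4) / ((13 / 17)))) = 0.00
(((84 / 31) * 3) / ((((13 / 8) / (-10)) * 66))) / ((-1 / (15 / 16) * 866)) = 1575 / 1919489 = 0.00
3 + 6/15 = 17/5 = 3.40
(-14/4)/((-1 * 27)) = 7/54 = 0.13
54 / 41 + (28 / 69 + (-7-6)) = -31903 / 2829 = -11.28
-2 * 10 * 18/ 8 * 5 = -225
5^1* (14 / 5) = 14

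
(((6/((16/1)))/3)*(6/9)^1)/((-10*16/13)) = -13/1920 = -0.01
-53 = -53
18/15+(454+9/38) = 86533/190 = 455.44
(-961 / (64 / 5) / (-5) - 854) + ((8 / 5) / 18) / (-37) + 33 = -85885951 / 106560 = -805.99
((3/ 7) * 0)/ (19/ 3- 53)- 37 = -37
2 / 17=0.12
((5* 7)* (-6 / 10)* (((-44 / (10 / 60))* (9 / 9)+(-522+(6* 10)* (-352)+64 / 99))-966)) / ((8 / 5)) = 9906155 / 33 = 300186.52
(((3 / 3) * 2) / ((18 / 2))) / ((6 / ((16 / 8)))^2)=0.02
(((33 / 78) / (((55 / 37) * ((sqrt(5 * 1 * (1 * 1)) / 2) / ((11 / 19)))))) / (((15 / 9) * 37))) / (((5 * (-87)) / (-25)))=11 * sqrt(5) / 179075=0.00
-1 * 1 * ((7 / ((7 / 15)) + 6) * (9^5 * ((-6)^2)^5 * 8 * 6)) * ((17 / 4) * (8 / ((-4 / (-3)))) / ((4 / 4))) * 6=-550651737558859776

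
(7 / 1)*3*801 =16821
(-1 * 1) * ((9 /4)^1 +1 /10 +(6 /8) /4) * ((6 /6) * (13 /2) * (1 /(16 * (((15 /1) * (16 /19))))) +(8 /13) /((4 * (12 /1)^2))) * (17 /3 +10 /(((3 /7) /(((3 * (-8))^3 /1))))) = 1955123417317 /71884800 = 27198.01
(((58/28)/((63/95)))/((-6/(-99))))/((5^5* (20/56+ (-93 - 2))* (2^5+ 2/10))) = -6061/1119956250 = -0.00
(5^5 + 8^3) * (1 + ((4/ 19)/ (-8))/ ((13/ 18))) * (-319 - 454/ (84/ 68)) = -137136722/ 57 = -2405907.40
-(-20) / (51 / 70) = 1400 / 51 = 27.45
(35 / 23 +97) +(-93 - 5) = 12 / 23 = 0.52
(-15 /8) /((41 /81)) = -1215 /328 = -3.70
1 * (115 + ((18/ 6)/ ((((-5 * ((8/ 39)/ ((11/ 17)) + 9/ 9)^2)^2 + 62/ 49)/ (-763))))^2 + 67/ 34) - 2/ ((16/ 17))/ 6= 13310137996629623883411176951171927/ 13147410665657293709141306205744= 1012.38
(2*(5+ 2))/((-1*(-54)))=7/27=0.26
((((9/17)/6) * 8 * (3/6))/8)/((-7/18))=-27/238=-0.11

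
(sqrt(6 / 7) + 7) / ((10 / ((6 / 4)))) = 3 * sqrt(42) / 140 + 21 / 20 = 1.19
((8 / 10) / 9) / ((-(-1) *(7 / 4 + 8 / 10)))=16 / 459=0.03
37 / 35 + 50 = 1787 / 35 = 51.06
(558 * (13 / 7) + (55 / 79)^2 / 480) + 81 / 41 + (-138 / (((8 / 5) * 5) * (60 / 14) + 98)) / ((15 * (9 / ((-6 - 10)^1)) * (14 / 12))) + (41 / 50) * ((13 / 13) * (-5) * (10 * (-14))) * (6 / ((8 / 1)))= 194903623861563 / 132689651360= 1468.87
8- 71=-63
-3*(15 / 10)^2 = -27 / 4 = -6.75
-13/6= -2.17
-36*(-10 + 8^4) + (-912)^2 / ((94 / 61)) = 18454680 / 47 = 392652.77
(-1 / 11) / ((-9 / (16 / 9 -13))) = -101 / 891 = -0.11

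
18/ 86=9/ 43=0.21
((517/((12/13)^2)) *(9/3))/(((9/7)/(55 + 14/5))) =176755579/2160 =81831.29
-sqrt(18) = -3 * sqrt(2) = -4.24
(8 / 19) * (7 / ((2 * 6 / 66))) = 308 / 19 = 16.21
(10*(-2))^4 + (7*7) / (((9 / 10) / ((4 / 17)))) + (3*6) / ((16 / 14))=97937479 / 612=160028.56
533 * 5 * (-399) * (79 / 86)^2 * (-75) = 497720530125 / 7396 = 67295907.26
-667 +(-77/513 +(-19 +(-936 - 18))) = -841397/513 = -1640.15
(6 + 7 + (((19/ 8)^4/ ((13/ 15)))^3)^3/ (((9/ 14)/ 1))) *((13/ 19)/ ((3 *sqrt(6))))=324195137247480366778438465407701092914831558182086109297 *sqrt(6)/ 45267077891876821287528451995747384343658496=17542830249495.55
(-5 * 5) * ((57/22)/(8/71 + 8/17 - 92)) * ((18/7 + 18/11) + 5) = 81297485/12461064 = 6.52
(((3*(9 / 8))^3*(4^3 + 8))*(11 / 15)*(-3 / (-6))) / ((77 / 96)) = 177147 / 140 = 1265.34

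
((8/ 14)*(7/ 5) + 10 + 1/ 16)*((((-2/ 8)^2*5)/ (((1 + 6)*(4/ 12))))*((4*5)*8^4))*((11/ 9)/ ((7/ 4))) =12235520/ 147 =83234.83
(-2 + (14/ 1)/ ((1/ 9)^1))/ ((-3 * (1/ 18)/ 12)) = -8928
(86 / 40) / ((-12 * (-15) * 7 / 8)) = 43 / 3150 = 0.01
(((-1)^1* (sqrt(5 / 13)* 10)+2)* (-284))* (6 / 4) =-852+4260* sqrt(65) / 13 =1789.94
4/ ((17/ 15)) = 60/ 17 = 3.53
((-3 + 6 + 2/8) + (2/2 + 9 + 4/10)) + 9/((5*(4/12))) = 381/20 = 19.05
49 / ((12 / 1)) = 49 / 12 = 4.08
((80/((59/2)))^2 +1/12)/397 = 310681/16583484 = 0.02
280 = 280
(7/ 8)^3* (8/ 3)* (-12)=-343/ 16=-21.44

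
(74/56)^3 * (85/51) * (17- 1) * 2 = 123.06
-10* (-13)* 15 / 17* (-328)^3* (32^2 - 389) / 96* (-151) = 68728296884000 / 17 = 4042840993176.47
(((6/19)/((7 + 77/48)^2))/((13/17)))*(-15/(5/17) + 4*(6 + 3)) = -3525120/42130543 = -0.08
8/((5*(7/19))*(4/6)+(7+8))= 456/925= 0.49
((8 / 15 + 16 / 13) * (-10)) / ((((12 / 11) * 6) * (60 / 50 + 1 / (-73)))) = -345290 / 151983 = -2.27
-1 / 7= -0.14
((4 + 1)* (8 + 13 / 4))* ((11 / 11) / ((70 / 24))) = 135 / 7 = 19.29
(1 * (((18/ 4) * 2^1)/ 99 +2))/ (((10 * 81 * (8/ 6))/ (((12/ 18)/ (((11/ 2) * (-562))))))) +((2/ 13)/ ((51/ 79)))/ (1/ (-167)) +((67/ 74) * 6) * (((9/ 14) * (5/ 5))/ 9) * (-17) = -146273089759627/ 3152816847180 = -46.39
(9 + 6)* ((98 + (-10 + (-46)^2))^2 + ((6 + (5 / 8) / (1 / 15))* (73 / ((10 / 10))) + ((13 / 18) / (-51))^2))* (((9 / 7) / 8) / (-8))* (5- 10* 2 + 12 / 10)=26907210024445 / 1331712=20204976.77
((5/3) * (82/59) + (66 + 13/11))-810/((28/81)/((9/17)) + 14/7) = -443994344/1882749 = -235.82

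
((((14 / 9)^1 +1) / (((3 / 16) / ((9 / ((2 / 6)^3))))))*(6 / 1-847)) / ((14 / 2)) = -2785392 / 7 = -397913.14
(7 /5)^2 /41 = 49 /1025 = 0.05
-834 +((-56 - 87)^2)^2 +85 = 418160852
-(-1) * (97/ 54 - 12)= -551/ 54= -10.20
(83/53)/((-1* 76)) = -83/4028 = -0.02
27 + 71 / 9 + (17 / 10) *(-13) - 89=-6859 / 90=-76.21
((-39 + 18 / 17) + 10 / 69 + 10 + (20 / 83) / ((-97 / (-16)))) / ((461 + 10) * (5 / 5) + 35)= -262127495 / 4778574438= -0.05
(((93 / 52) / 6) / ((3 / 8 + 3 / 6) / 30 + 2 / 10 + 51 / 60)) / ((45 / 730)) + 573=5833133 / 10101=577.48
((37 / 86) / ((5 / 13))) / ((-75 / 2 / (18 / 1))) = -2886 / 5375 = -0.54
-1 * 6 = -6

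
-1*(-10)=10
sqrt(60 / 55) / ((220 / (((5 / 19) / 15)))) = sqrt(33) / 68970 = 0.00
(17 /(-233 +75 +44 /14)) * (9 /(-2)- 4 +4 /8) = 238 /271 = 0.88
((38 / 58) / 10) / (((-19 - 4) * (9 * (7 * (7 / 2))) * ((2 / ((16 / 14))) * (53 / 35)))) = -76 / 15589791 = -0.00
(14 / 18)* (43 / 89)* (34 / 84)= 731 / 4806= 0.15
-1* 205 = -205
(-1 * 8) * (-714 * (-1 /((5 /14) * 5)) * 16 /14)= -91392 /25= -3655.68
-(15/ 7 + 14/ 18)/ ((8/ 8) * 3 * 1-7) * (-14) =-92/ 9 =-10.22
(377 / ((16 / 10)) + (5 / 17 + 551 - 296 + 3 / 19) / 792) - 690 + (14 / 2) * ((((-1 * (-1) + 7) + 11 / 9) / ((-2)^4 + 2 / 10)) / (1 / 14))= -398.26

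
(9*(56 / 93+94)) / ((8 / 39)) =514683 / 124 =4150.67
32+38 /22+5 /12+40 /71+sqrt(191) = sqrt(191)+325277 /9372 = 48.53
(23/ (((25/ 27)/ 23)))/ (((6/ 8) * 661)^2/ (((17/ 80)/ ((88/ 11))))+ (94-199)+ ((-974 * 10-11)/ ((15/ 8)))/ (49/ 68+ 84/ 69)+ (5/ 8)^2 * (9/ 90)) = 1755333504/ 28418804765665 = 0.00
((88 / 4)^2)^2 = 234256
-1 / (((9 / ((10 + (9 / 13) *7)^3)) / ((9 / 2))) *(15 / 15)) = -7189057 / 4394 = -1636.11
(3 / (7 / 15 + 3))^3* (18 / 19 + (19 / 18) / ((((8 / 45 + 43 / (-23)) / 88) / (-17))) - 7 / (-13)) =2167351718625 / 3577208128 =605.88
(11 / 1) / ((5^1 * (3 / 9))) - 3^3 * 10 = -1317 / 5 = -263.40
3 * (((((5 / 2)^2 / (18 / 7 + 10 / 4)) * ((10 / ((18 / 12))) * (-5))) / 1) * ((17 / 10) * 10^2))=-20950.70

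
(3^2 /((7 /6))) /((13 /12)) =648 /91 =7.12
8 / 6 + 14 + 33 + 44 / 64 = 2353 / 48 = 49.02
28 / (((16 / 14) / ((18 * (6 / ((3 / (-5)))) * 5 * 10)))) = -220500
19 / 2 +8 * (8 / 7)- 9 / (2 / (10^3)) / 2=-31239 / 14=-2231.36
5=5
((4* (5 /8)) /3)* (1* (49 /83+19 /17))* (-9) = -12.81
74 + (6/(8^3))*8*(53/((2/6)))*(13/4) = 122.45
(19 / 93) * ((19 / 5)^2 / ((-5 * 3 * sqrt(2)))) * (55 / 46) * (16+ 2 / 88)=-322373 * sqrt(2) / 171120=-2.66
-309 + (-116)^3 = -1561205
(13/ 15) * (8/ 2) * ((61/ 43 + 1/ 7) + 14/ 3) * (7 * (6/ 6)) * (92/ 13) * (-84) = -89844.49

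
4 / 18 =2 / 9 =0.22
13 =13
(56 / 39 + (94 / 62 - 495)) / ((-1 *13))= 594886 / 15717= 37.85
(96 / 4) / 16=3 / 2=1.50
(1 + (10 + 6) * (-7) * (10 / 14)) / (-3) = 79 / 3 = 26.33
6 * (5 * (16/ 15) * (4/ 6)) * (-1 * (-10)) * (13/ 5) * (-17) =-28288/ 3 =-9429.33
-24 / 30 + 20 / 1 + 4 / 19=1844 / 95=19.41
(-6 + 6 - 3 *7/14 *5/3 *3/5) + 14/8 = 1/4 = 0.25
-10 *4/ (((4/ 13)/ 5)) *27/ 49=-17550/ 49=-358.16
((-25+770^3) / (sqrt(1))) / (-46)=-456532975 / 46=-9924629.89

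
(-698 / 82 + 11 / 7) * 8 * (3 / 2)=-23904 / 287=-83.29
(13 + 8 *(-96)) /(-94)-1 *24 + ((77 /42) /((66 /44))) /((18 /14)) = -114343 /7614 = -15.02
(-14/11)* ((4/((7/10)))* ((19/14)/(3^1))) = -760/231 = -3.29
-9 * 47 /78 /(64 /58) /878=-4089 /730496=-0.01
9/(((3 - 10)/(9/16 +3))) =-513/112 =-4.58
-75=-75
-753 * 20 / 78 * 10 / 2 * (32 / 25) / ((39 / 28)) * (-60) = 8995840 / 169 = 53229.82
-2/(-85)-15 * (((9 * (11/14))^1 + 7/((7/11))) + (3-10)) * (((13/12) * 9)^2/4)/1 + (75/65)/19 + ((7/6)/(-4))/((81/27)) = -668208485239/169303680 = -3946.80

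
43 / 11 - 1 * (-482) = 485.91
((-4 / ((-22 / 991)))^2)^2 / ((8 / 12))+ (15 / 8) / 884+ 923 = 163699881563440319 / 103541152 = 1581012750.98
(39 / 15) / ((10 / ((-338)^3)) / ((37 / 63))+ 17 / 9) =83581024644 / 60721243045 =1.38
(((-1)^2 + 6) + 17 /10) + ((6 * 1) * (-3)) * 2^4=-2793 /10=-279.30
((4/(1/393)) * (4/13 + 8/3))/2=30392/13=2337.85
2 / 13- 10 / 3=-124 / 39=-3.18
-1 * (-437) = 437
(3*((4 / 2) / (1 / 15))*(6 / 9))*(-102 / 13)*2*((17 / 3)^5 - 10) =-1927700720 / 351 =-5492024.84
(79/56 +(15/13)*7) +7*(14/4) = 24743/728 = 33.99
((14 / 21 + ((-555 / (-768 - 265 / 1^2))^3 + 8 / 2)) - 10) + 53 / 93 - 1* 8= -1292534875844 / 102514173141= -12.61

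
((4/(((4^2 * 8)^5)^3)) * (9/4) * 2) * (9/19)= 81/385365782469381738054997774434304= 0.00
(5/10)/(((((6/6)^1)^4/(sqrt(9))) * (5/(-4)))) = -6/5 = -1.20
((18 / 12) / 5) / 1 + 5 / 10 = 4 / 5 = 0.80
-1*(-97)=97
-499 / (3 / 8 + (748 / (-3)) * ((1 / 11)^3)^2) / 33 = -58446872 / 1448915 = -40.34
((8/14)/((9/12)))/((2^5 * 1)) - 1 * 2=-1.98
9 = 9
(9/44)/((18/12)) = 3/22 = 0.14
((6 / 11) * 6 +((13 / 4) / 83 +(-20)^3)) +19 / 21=-7995.78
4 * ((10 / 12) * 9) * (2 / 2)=30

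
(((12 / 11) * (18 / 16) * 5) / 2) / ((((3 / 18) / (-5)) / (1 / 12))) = -675 / 88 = -7.67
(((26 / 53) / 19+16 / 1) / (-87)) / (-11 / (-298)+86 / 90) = -72136860 / 388662727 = -0.19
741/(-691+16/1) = -247/225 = -1.10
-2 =-2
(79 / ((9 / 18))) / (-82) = -79 / 41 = -1.93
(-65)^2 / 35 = 845 / 7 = 120.71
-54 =-54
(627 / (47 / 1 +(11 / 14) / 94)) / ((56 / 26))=127699 / 20621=6.19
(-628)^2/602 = 197192/301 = 655.12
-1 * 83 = -83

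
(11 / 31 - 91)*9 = -25290 / 31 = -815.81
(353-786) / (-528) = 433 / 528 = 0.82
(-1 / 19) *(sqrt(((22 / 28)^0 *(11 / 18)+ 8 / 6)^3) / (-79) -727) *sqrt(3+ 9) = sqrt(3) *(35 *sqrt(70)+ 6202764) / 81054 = 132.55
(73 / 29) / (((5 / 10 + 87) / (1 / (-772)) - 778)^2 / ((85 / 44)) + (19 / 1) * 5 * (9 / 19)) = 6205 / 5957281196109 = 0.00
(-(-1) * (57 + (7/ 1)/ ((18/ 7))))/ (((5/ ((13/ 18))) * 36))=2795/ 11664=0.24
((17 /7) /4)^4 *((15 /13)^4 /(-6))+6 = 209252863317 /35110380032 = 5.96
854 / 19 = 44.95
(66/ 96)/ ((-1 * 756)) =-11/ 12096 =-0.00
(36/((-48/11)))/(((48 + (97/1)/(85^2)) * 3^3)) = -79475/12488292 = -0.01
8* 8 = 64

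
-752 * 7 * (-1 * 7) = 36848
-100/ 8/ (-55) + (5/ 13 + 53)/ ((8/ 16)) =30601/ 286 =107.00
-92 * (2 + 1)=-276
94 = 94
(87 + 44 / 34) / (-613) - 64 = -668445 / 10421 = -64.14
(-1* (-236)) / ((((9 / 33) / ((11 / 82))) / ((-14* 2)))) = -399784 / 123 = -3250.28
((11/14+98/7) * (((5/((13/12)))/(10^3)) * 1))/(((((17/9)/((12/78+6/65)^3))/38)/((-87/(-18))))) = 1051149312/10621121875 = 0.10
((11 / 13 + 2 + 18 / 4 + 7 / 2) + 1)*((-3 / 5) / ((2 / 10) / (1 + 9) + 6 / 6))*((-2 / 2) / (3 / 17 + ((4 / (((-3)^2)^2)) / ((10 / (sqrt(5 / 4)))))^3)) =40775764329444375 / 1032632992757717 - 17391406725*sqrt(5) / 1032632992757717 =39.49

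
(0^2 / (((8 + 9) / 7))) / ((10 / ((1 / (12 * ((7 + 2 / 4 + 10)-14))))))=0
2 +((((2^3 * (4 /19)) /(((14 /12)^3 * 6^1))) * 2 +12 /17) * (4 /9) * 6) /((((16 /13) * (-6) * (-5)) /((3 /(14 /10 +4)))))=2.04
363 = 363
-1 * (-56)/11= 56/11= 5.09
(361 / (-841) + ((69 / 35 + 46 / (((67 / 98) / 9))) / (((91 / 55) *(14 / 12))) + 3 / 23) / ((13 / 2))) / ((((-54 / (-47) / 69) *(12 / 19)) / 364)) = 3220843098918827 / 1938224106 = 1661749.58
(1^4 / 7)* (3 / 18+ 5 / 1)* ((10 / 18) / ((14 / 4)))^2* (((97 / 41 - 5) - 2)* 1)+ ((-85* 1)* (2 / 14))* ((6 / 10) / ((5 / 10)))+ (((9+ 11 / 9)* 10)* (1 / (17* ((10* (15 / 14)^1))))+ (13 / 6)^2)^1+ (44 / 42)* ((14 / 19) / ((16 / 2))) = -205425442499 / 22075816140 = -9.31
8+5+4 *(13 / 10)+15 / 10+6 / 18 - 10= 10.03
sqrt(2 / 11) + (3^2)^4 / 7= sqrt(22) / 11 + 6561 / 7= 937.71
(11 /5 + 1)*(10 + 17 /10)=936 /25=37.44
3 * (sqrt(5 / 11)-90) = -270 + 3 * sqrt(55) / 11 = -267.98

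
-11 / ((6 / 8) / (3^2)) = -132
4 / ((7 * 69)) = 4 / 483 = 0.01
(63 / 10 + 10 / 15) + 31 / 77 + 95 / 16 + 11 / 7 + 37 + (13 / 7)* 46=2537429 / 18480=137.31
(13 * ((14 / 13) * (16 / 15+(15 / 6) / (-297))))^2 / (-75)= -2.93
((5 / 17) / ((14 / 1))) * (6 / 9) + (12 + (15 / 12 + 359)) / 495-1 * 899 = -211641889 / 235620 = -898.23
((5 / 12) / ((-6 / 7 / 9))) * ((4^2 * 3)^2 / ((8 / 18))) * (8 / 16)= -11340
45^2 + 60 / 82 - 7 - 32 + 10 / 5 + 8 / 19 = 1549550 / 779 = 1989.15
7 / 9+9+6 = 15.78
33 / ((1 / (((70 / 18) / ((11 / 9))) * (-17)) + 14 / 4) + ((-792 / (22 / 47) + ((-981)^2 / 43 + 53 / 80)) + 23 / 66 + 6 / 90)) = 445793040 / 279539896001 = 0.00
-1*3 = -3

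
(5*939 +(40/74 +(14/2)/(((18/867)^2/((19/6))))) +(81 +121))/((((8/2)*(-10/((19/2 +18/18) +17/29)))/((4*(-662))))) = 19161269218301/463536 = 41337176.01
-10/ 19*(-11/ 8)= 55/ 76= 0.72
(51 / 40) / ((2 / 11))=561 / 80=7.01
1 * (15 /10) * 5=15 /2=7.50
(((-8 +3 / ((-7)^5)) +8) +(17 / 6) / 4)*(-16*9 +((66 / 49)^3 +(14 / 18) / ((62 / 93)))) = -99.42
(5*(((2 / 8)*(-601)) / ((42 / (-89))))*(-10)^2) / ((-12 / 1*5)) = -1337225 / 504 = -2653.22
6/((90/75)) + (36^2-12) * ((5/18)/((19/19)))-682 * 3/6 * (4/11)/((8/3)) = 1891/6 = 315.17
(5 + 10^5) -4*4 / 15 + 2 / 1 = 1500089 / 15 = 100005.93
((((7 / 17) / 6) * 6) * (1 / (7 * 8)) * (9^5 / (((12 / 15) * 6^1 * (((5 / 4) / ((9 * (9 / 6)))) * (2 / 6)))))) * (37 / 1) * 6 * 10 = 6506244.60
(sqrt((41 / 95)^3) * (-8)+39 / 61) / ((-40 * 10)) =-39 / 24400+41 * sqrt(3895) / 451250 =0.00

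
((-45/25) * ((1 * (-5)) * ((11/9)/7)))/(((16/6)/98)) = 231/4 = 57.75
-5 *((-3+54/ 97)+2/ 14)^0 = -5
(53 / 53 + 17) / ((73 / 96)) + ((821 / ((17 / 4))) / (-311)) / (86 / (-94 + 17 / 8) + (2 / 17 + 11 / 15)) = 747467724 / 24133289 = 30.97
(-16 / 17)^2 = 256 / 289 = 0.89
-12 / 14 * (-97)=582 / 7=83.14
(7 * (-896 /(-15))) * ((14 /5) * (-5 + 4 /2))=-87808 /25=-3512.32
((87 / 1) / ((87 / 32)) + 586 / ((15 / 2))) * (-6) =-3304 / 5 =-660.80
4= 4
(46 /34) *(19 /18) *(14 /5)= 4.00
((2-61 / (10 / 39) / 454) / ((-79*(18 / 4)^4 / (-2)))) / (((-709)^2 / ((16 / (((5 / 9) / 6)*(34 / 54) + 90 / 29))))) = 49748224 / 54230125940752725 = 0.00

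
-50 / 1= -50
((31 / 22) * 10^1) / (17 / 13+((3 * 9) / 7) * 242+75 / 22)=0.02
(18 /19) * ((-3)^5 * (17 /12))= -12393 /38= -326.13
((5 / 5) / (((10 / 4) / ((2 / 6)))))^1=0.13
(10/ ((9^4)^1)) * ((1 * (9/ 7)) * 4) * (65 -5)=800/ 1701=0.47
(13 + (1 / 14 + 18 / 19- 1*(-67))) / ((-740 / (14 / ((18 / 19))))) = -21551 / 13320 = -1.62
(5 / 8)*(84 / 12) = 35 / 8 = 4.38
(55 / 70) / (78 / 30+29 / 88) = 2420 / 9023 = 0.27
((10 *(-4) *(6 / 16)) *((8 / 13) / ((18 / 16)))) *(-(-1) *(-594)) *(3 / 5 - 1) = -1949.54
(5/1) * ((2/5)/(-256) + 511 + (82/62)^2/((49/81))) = 2569.45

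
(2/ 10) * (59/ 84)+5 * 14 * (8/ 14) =16859/ 420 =40.14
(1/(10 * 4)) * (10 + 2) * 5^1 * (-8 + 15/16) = -339/32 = -10.59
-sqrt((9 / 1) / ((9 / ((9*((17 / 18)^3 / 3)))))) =-17*sqrt(102) / 108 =-1.59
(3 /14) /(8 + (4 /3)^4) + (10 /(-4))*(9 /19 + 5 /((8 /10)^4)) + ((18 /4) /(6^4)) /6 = -6582282695 /207760896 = -31.68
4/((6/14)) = 28/3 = 9.33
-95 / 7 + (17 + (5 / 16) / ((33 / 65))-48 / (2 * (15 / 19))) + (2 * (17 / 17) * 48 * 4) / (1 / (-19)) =-135317137 / 18480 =-7322.36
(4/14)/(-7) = -2/49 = -0.04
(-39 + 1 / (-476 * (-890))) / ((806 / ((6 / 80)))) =-49565877 / 13658153600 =-0.00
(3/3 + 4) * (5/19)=1.32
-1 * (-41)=41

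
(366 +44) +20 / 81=33230 / 81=410.25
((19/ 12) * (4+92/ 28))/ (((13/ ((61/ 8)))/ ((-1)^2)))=19703/ 2912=6.77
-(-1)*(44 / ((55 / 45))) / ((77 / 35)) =180 / 11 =16.36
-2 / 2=-1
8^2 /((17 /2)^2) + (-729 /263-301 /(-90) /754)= -9705056473 /5157835020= -1.88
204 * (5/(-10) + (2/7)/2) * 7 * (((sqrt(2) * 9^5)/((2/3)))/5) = -9034497 * sqrt(2) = -12776708.19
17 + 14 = 31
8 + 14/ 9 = 86/ 9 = 9.56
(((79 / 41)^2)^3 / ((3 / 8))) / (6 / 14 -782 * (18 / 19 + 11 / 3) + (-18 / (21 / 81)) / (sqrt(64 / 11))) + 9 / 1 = 14329970498369354976 * sqrt(11) / 157475641398858767453485 + 1411323696981421001178901 / 157475641398858767453485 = 8.96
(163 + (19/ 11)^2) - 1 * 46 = 14518/ 121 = 119.98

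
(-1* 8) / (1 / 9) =-72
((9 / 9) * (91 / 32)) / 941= 91 / 30112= 0.00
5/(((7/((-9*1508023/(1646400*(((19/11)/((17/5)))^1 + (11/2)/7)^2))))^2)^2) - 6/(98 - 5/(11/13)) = 1.16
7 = 7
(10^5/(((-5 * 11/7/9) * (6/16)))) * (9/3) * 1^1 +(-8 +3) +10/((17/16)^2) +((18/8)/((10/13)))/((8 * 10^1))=-9321944380057/10172800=-916359.74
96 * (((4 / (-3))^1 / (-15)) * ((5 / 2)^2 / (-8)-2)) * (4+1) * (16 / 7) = -5696 / 21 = -271.24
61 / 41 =1.49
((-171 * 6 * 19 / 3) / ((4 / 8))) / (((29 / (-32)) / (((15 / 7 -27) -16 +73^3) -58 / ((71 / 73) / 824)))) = 70240544168832 / 14413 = 4873415955.65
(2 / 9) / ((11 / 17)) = 34 / 99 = 0.34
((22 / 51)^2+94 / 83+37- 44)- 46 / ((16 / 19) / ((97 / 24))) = -3128851789 / 13816512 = -226.46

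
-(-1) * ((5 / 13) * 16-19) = -167 / 13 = -12.85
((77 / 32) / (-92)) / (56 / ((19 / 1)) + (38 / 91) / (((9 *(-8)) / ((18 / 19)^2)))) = -133133 / 14976128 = -0.01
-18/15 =-6/5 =-1.20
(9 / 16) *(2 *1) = 1.12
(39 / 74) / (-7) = -39 / 518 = -0.08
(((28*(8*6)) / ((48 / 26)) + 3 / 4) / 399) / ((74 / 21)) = 2915 / 5624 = 0.52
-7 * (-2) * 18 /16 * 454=14301 /2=7150.50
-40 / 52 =-10 / 13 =-0.77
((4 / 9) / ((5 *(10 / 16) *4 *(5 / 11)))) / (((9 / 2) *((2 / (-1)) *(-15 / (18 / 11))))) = 16 / 16875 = 0.00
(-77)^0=1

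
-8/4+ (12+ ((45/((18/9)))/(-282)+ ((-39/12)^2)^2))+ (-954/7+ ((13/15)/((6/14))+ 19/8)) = -39423931/3790080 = -10.40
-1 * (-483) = 483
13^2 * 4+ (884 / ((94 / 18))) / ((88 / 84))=837.58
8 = 8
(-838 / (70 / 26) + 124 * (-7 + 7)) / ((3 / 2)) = -21788 / 105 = -207.50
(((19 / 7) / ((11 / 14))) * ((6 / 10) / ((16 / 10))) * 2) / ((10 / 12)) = 171 / 55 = 3.11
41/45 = 0.91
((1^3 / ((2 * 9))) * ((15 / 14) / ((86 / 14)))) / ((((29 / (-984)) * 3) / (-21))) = 2870 / 1247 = 2.30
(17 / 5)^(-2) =25 / 289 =0.09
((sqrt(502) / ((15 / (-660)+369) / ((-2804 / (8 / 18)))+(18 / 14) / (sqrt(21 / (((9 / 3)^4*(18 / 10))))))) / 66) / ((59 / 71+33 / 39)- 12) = -25459858783359*sqrt(52710) / 601975418914428241- 18015077564575*sqrt(502) / 2407901675657712964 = -0.01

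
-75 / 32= -2.34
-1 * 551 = -551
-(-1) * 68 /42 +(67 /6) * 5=2413 /42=57.45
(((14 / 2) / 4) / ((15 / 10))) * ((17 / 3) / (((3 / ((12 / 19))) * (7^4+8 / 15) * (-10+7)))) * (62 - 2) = -1400 / 120783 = -0.01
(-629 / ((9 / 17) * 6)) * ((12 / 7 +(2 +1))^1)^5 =-15499065087 / 33614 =-461089.58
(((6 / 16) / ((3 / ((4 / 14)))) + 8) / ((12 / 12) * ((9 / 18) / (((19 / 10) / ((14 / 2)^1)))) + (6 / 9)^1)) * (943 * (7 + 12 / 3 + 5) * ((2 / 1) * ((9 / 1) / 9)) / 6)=16125300 / 1001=16109.19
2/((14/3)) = 0.43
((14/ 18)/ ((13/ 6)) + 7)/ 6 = 1.23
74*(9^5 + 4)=4369922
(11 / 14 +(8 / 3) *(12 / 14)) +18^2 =4579 / 14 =327.07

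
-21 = -21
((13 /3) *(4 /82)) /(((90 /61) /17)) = 2.44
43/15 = 2.87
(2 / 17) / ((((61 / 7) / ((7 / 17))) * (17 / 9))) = 882 / 299693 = 0.00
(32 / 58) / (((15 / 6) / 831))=26592 / 145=183.39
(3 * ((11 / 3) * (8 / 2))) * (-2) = -88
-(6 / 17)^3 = -0.04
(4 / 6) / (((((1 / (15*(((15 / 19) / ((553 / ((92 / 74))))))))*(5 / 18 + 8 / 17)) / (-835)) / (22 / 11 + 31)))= -58179627000 / 89025811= -653.51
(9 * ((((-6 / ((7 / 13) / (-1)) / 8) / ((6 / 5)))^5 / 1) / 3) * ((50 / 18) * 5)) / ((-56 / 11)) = -17.24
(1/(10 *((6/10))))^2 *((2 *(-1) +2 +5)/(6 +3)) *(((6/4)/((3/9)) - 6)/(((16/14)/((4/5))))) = -7/432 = -0.02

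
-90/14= -45/7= -6.43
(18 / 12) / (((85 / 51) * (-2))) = -9 / 20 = -0.45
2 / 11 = 0.18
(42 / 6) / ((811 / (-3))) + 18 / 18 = 790 / 811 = 0.97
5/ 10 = 1/ 2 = 0.50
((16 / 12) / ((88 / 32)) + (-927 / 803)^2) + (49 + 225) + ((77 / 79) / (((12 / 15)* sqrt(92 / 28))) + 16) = 385* sqrt(161) / 7268 + 564499721 / 1934427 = 292.49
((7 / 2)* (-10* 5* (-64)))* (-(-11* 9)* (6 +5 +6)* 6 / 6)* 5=94248000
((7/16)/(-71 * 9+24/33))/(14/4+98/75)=-825/5785304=-0.00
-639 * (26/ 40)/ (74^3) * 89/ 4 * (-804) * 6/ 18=6.11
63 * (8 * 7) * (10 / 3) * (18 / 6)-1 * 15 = 35265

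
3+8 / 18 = 31 / 9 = 3.44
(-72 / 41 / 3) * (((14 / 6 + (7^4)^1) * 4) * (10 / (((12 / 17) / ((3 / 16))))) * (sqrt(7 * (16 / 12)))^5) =-960948800 * sqrt(21) / 1107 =-3977977.07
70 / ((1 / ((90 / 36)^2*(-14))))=-6125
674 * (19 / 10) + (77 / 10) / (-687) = 1759529 / 1374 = 1280.59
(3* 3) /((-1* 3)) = -3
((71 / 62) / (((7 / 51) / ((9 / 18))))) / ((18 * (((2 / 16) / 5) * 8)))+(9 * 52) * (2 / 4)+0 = 1224707 / 5208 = 235.16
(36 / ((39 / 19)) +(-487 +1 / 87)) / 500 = -132737 / 141375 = -0.94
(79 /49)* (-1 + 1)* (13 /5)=0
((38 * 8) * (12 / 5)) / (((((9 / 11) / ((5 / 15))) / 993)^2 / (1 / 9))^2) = 213705790919363776 / 885735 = 241275088959.30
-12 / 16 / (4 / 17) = -51 / 16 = -3.19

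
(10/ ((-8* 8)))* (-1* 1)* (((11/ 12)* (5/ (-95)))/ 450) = -11/ 656640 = -0.00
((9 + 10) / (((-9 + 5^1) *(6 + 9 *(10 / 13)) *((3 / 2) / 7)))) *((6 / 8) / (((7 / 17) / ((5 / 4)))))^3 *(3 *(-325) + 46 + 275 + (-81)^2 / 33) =2278518591375 / 247267328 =9214.80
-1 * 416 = -416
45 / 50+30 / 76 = 123 / 95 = 1.29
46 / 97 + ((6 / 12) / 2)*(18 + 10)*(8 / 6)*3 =2762 / 97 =28.47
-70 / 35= -2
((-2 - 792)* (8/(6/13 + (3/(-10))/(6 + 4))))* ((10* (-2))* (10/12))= 412880000/1683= 245323.83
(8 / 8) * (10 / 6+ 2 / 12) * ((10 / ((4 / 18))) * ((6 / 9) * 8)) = 440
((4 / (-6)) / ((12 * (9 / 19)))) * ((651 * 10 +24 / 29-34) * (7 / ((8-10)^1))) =6245281 / 2349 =2658.70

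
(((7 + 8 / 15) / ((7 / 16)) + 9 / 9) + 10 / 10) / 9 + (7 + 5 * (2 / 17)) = 156211 / 16065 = 9.72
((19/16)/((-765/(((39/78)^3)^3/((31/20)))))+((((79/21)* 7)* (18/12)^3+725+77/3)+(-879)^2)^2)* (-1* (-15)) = 9685691049172314795/1079296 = 8974082225054.40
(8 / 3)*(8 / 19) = 64 / 57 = 1.12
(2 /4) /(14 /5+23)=5 /258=0.02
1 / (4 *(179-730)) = -1 / 2204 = -0.00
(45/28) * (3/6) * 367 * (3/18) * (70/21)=9175/56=163.84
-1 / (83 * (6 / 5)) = -5 / 498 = -0.01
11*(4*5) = 220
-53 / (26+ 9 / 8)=-424 / 217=-1.95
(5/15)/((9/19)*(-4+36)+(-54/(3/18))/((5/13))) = -95/235764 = -0.00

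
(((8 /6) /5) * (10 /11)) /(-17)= -8 /561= -0.01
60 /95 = 0.63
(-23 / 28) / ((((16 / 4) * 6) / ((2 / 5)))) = -23 / 1680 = -0.01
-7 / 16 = -0.44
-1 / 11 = -0.09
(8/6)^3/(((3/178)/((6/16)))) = 1424/27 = 52.74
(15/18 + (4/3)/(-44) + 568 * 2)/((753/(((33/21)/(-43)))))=-75029/1359918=-0.06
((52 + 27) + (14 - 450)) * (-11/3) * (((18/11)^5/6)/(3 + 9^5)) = 446148/10292623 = 0.04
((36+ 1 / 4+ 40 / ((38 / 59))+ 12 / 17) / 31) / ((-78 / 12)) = -127987 / 260338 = -0.49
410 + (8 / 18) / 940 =867151 / 2115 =410.00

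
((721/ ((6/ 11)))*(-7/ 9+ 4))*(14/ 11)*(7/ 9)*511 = 523540451/ 243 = 2154487.45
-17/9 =-1.89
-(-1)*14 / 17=14 / 17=0.82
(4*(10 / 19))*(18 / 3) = 240 / 19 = 12.63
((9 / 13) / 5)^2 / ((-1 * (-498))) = 27 / 701350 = 0.00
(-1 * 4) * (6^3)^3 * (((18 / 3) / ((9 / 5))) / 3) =-44789760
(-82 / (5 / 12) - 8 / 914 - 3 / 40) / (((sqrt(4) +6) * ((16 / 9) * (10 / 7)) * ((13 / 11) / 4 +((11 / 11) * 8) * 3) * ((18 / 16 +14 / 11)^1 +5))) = -261289941 / 4846247360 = -0.05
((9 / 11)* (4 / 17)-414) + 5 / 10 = -154577 / 374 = -413.31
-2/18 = -1/9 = -0.11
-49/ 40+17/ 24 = -31/ 60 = -0.52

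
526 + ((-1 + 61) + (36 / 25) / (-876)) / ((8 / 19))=9760043 / 14600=668.50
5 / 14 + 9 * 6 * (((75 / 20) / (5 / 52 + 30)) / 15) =17653 / 21910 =0.81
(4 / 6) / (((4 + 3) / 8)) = 16 / 21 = 0.76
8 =8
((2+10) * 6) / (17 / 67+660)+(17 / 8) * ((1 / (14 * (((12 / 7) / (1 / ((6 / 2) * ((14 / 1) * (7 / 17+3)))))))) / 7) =15806483309 / 144831230208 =0.11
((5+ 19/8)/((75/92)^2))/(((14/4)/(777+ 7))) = 2485.78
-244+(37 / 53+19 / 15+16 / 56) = -1345336 / 5565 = -241.75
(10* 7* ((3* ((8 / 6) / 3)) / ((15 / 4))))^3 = 11239424 / 729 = 15417.59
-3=-3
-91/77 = -13/11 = -1.18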